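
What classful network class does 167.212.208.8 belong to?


First octet: 167
Binary: 10100111
10xxxxxx -> Class B (128-191)
Class B, default mask 255.255.0.0 (/16)


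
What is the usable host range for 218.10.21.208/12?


Network: 218.0.0.0
Broadcast: 218.15.255.255
First usable = network + 1
Last usable = broadcast - 1
Range: 218.0.0.1 to 218.15.255.254


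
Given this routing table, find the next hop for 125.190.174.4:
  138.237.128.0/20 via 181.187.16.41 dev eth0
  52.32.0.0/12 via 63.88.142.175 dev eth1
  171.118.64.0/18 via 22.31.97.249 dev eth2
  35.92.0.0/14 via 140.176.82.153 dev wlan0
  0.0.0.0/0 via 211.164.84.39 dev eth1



Longest prefix match for 125.190.174.4:
  /20 138.237.128.0: no
  /12 52.32.0.0: no
  /18 171.118.64.0: no
  /14 35.92.0.0: no
  /0 0.0.0.0: MATCH
Selected: next-hop 211.164.84.39 via eth1 (matched /0)


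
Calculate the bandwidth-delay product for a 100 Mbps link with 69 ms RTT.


BDP = bandwidth * RTT
= 100 Mbps * 69 ms
= 100 * 1e6 * 69 / 1000 bits
= 6900000 bits
= 862500 bytes
= 842.2852 KB
BDP = 6900000 bits (862500 bytes)


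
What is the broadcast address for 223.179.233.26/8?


Network: 223.0.0.0/8
Host bits = 24
Set all host bits to 1:
Broadcast: 223.255.255.255


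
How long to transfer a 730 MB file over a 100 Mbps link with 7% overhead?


Effective throughput = 100 * (1 - 7/100) = 93 Mbps
File size in Mb = 730 * 8 = 5840 Mb
Time = 5840 / 93
Time = 62.7957 seconds


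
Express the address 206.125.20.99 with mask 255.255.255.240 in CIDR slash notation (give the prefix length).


Binary: 11111111.11111111.11111111.11110000
Count leading 1s
Prefix: /28


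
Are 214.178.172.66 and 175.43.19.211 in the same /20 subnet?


Mask: 255.255.240.0
214.178.172.66 AND mask = 214.178.160.0
175.43.19.211 AND mask = 175.43.16.0
No, different subnets (214.178.160.0 vs 175.43.16.0)


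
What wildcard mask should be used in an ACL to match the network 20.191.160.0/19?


Subnet mask: 255.255.224.0
Wildcard = 255.255.255.255 - subnet mask
255 - 255 = 0
255 - 255 = 0
255 - 224 = 31
255 - 0 = 255
Wildcard: 0.0.31.255


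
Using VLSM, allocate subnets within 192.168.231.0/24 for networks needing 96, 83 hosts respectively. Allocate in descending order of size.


96 hosts -> /25 (126 usable): 192.168.231.0/25
83 hosts -> /25 (126 usable): 192.168.231.128/25
Allocation: 192.168.231.0/25 (96 hosts, 126 usable); 192.168.231.128/25 (83 hosts, 126 usable)


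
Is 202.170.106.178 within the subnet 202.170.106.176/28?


Subnet network: 202.170.106.176
Test IP AND mask: 202.170.106.176
Yes, 202.170.106.178 is in 202.170.106.176/28


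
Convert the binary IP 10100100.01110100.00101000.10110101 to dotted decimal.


10100100 = 164
01110100 = 116
00101000 = 40
10110101 = 181
IP: 164.116.40.181


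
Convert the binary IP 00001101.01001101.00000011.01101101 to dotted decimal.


00001101 = 13
01001101 = 77
00000011 = 3
01101101 = 109
IP: 13.77.3.109


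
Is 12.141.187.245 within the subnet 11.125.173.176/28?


Subnet network: 11.125.173.176
Test IP AND mask: 12.141.187.240
No, 12.141.187.245 is not in 11.125.173.176/28


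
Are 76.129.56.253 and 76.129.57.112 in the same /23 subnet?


Mask: 255.255.254.0
76.129.56.253 AND mask = 76.129.56.0
76.129.57.112 AND mask = 76.129.56.0
Yes, same subnet (76.129.56.0)


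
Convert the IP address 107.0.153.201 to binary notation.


107 = 01101011
0 = 00000000
153 = 10011001
201 = 11001001
Binary: 01101011.00000000.10011001.11001001


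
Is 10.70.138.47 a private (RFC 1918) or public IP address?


RFC 1918 private ranges:
  10.0.0.0/8 (10.0.0.0 - 10.255.255.255)
  172.16.0.0/12 (172.16.0.0 - 172.31.255.255)
  192.168.0.0/16 (192.168.0.0 - 192.168.255.255)
Private (in 10.0.0.0/8)


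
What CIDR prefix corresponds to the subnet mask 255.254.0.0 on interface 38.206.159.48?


Binary: 11111111.11111110.00000000.00000000
Count leading 1s
Prefix: /15


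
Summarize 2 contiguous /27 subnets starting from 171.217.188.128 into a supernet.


Original prefix: /27
Number of subnets: 2 = 2^1
New prefix = 27 - 1 = 26
Supernet: 171.217.188.128/26


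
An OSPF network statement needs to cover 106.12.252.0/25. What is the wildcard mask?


Subnet mask: 255.255.255.128
Wildcard = 255.255.255.255 - subnet mask
255 - 255 = 0
255 - 255 = 0
255 - 255 = 0
255 - 128 = 127
Wildcard: 0.0.0.127


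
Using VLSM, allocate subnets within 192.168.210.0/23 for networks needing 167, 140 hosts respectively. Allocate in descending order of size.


167 hosts -> /24 (254 usable): 192.168.210.0/24
140 hosts -> /24 (254 usable): 192.168.211.0/24
Allocation: 192.168.210.0/24 (167 hosts, 254 usable); 192.168.211.0/24 (140 hosts, 254 usable)


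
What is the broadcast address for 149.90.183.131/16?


Network: 149.90.0.0/16
Host bits = 16
Set all host bits to 1:
Broadcast: 149.90.255.255


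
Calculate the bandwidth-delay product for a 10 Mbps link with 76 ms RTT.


BDP = bandwidth * RTT
= 10 Mbps * 76 ms
= 10 * 1e6 * 76 / 1000 bits
= 760000 bits
= 95000 bytes
= 92.7734 KB
BDP = 760000 bits (95000 bytes)


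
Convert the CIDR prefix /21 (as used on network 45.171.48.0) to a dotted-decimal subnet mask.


/21 means 21 network bits, 11 host bits
Binary: 11111111111111111111100000000000
Mask: 255.255.248.0


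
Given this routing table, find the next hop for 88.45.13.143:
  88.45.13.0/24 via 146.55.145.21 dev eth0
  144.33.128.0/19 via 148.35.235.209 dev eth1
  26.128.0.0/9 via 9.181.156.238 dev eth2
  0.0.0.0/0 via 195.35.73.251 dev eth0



Longest prefix match for 88.45.13.143:
  /24 88.45.13.0: MATCH
  /19 144.33.128.0: no
  /9 26.128.0.0: no
  /0 0.0.0.0: MATCH
Selected: next-hop 146.55.145.21 via eth0 (matched /24)


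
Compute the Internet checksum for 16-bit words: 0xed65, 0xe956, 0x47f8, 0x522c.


Sum all words (with carry folding):
+ 0xed65 = 0xed65
+ 0xe956 = 0xd6bc
+ 0x47f8 = 0x1eb5
+ 0x522c = 0x70e1
One's complement: ~0x70e1
Checksum = 0x8f1e


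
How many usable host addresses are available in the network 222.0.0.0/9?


Host bits = 32 - 9 = 23
Total addresses = 2^23 = 8388608
Usable = total - 2 (network and broadcast)
Usable hosts: 8388606


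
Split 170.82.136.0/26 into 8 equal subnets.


New prefix = 26 + 3 = 29
Each subnet has 8 addresses
  170.82.136.0/29
  170.82.136.8/29
  170.82.136.16/29
  170.82.136.24/29
  170.82.136.32/29
  170.82.136.40/29
  170.82.136.48/29
  170.82.136.56/29
Subnets: 170.82.136.0/29, 170.82.136.8/29, 170.82.136.16/29, 170.82.136.24/29, 170.82.136.32/29, 170.82.136.40/29, 170.82.136.48/29, 170.82.136.56/29


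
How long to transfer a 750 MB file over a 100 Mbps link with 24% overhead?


Effective throughput = 100 * (1 - 24/100) = 76 Mbps
File size in Mb = 750 * 8 = 6000 Mb
Time = 6000 / 76
Time = 78.9474 seconds


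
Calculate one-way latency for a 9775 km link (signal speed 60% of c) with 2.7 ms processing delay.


Speed = 0.6 * 3e5 km/s = 180000 km/s
Propagation delay = 9775 / 180000 = 0.0543 s = 54.3056 ms
Processing delay = 2.7 ms
Total one-way latency = 57.0056 ms


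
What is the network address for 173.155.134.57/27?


IP:   10101101.10011011.10000110.00111001
Mask: 11111111.11111111.11111111.11100000
AND operation:
Net:  10101101.10011011.10000110.00100000
Network: 173.155.134.32/27


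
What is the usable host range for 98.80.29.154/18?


Network: 98.80.0.0
Broadcast: 98.80.63.255
First usable = network + 1
Last usable = broadcast - 1
Range: 98.80.0.1 to 98.80.63.254


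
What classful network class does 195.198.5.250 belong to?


First octet: 195
Binary: 11000011
110xxxxx -> Class C (192-223)
Class C, default mask 255.255.255.0 (/24)


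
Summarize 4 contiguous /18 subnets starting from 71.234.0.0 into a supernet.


Original prefix: /18
Number of subnets: 4 = 2^2
New prefix = 18 - 2 = 16
Supernet: 71.234.0.0/16


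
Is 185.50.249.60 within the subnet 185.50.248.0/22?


Subnet network: 185.50.248.0
Test IP AND mask: 185.50.248.0
Yes, 185.50.249.60 is in 185.50.248.0/22


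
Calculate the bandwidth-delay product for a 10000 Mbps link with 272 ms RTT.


BDP = bandwidth * RTT
= 10000 Mbps * 272 ms
= 10000 * 1e6 * 272 / 1000 bits
= 2720000000 bits
= 340000000 bytes
= 332031.25 KB
BDP = 2720000000 bits (340000000 bytes)


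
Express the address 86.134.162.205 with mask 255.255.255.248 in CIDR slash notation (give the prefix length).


Binary: 11111111.11111111.11111111.11111000
Count leading 1s
Prefix: /29


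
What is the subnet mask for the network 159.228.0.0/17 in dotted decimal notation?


/17 means 17 network bits, 15 host bits
Binary: 11111111111111111000000000000000
Mask: 255.255.128.0


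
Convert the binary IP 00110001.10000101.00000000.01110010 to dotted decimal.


00110001 = 49
10000101 = 133
00000000 = 0
01110010 = 114
IP: 49.133.0.114


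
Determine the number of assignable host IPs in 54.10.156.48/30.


Host bits = 32 - 30 = 2
Total addresses = 2^2 = 4
Usable = total - 2 (network and broadcast)
Usable hosts: 2


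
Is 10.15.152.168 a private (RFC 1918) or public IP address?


RFC 1918 private ranges:
  10.0.0.0/8 (10.0.0.0 - 10.255.255.255)
  172.16.0.0/12 (172.16.0.0 - 172.31.255.255)
  192.168.0.0/16 (192.168.0.0 - 192.168.255.255)
Private (in 10.0.0.0/8)


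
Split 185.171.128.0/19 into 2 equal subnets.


New prefix = 19 + 1 = 20
Each subnet has 4096 addresses
  185.171.128.0/20
  185.171.144.0/20
Subnets: 185.171.128.0/20, 185.171.144.0/20


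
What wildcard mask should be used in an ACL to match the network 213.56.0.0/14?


Subnet mask: 255.252.0.0
Wildcard = 255.255.255.255 - subnet mask
255 - 255 = 0
255 - 252 = 3
255 - 0 = 255
255 - 0 = 255
Wildcard: 0.3.255.255


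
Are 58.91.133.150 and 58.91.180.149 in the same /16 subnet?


Mask: 255.255.0.0
58.91.133.150 AND mask = 58.91.0.0
58.91.180.149 AND mask = 58.91.0.0
Yes, same subnet (58.91.0.0)


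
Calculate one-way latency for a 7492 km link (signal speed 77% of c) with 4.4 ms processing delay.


Speed = 0.77 * 3e5 km/s = 231000 km/s
Propagation delay = 7492 / 231000 = 0.0324 s = 32.4329 ms
Processing delay = 4.4 ms
Total one-way latency = 36.8329 ms


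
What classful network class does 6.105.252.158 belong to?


First octet: 6
Binary: 00000110
0xxxxxxx -> Class A (1-126)
Class A, default mask 255.0.0.0 (/8)


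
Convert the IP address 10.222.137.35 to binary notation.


10 = 00001010
222 = 11011110
137 = 10001001
35 = 00100011
Binary: 00001010.11011110.10001001.00100011


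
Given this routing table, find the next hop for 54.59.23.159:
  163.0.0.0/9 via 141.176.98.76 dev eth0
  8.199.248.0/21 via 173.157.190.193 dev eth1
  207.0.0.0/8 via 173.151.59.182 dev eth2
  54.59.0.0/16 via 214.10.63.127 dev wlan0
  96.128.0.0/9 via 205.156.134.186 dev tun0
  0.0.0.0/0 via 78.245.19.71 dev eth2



Longest prefix match for 54.59.23.159:
  /9 163.0.0.0: no
  /21 8.199.248.0: no
  /8 207.0.0.0: no
  /16 54.59.0.0: MATCH
  /9 96.128.0.0: no
  /0 0.0.0.0: MATCH
Selected: next-hop 214.10.63.127 via wlan0 (matched /16)


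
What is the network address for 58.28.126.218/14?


IP:   00111010.00011100.01111110.11011010
Mask: 11111111.11111100.00000000.00000000
AND operation:
Net:  00111010.00011100.00000000.00000000
Network: 58.28.0.0/14


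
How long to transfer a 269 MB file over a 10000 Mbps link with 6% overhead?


Effective throughput = 10000 * (1 - 6/100) = 9400 Mbps
File size in Mb = 269 * 8 = 2152 Mb
Time = 2152 / 9400
Time = 0.2289 seconds


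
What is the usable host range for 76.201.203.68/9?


Network: 76.128.0.0
Broadcast: 76.255.255.255
First usable = network + 1
Last usable = broadcast - 1
Range: 76.128.0.1 to 76.255.255.254


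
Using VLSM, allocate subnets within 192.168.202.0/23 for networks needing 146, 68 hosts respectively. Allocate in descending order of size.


146 hosts -> /24 (254 usable): 192.168.202.0/24
68 hosts -> /25 (126 usable): 192.168.203.0/25
Allocation: 192.168.202.0/24 (146 hosts, 254 usable); 192.168.203.0/25 (68 hosts, 126 usable)


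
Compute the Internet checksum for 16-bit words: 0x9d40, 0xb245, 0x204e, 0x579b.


Sum all words (with carry folding):
+ 0x9d40 = 0x9d40
+ 0xb245 = 0x4f86
+ 0x204e = 0x6fd4
+ 0x579b = 0xc76f
One's complement: ~0xc76f
Checksum = 0x3890


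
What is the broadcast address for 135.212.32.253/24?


Network: 135.212.32.0/24
Host bits = 8
Set all host bits to 1:
Broadcast: 135.212.32.255


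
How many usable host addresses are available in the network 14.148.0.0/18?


Host bits = 32 - 18 = 14
Total addresses = 2^14 = 16384
Usable = total - 2 (network and broadcast)
Usable hosts: 16382


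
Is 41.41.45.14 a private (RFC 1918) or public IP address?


RFC 1918 private ranges:
  10.0.0.0/8 (10.0.0.0 - 10.255.255.255)
  172.16.0.0/12 (172.16.0.0 - 172.31.255.255)
  192.168.0.0/16 (192.168.0.0 - 192.168.255.255)
Public (not in any RFC 1918 range)


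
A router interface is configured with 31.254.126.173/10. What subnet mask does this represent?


/10 means 10 network bits, 22 host bits
Binary: 11111111110000000000000000000000
Mask: 255.192.0.0


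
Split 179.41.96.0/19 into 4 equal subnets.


New prefix = 19 + 2 = 21
Each subnet has 2048 addresses
  179.41.96.0/21
  179.41.104.0/21
  179.41.112.0/21
  179.41.120.0/21
Subnets: 179.41.96.0/21, 179.41.104.0/21, 179.41.112.0/21, 179.41.120.0/21


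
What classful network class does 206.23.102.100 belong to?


First octet: 206
Binary: 11001110
110xxxxx -> Class C (192-223)
Class C, default mask 255.255.255.0 (/24)


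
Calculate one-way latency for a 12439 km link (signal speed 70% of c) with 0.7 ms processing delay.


Speed = 0.7 * 3e5 km/s = 210000 km/s
Propagation delay = 12439 / 210000 = 0.0592 s = 59.2333 ms
Processing delay = 0.7 ms
Total one-way latency = 59.9333 ms


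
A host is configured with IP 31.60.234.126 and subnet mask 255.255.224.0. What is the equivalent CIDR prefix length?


Binary: 11111111.11111111.11100000.00000000
Count leading 1s
Prefix: /19


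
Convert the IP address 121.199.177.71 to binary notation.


121 = 01111001
199 = 11000111
177 = 10110001
71 = 01000111
Binary: 01111001.11000111.10110001.01000111


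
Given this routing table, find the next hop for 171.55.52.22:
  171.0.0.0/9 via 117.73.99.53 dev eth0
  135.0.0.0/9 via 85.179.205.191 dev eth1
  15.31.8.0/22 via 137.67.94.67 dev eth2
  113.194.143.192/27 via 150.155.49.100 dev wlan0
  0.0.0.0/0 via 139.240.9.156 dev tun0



Longest prefix match for 171.55.52.22:
  /9 171.0.0.0: MATCH
  /9 135.0.0.0: no
  /22 15.31.8.0: no
  /27 113.194.143.192: no
  /0 0.0.0.0: MATCH
Selected: next-hop 117.73.99.53 via eth0 (matched /9)


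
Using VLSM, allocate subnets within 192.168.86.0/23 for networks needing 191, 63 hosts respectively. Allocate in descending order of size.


191 hosts -> /24 (254 usable): 192.168.86.0/24
63 hosts -> /25 (126 usable): 192.168.87.0/25
Allocation: 192.168.86.0/24 (191 hosts, 254 usable); 192.168.87.0/25 (63 hosts, 126 usable)


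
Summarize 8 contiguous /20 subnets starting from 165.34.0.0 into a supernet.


Original prefix: /20
Number of subnets: 8 = 2^3
New prefix = 20 - 3 = 17
Supernet: 165.34.0.0/17


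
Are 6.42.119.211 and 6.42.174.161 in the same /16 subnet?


Mask: 255.255.0.0
6.42.119.211 AND mask = 6.42.0.0
6.42.174.161 AND mask = 6.42.0.0
Yes, same subnet (6.42.0.0)


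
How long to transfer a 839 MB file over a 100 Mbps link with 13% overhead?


Effective throughput = 100 * (1 - 13/100) = 87 Mbps
File size in Mb = 839 * 8 = 6712 Mb
Time = 6712 / 87
Time = 77.1494 seconds


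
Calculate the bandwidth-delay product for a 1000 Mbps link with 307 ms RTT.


BDP = bandwidth * RTT
= 1000 Mbps * 307 ms
= 1000 * 1e6 * 307 / 1000 bits
= 307000000 bits
= 38375000 bytes
= 37475.5859 KB
BDP = 307000000 bits (38375000 bytes)


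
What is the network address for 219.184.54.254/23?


IP:   11011011.10111000.00110110.11111110
Mask: 11111111.11111111.11111110.00000000
AND operation:
Net:  11011011.10111000.00110110.00000000
Network: 219.184.54.0/23


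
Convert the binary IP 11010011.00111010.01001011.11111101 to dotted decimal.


11010011 = 211
00111010 = 58
01001011 = 75
11111101 = 253
IP: 211.58.75.253


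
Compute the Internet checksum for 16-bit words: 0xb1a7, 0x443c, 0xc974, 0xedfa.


Sum all words (with carry folding):
+ 0xb1a7 = 0xb1a7
+ 0x443c = 0xf5e3
+ 0xc974 = 0xbf58
+ 0xedfa = 0xad53
One's complement: ~0xad53
Checksum = 0x52ac


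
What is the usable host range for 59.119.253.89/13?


Network: 59.112.0.0
Broadcast: 59.119.255.255
First usable = network + 1
Last usable = broadcast - 1
Range: 59.112.0.1 to 59.119.255.254


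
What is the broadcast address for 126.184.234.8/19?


Network: 126.184.224.0/19
Host bits = 13
Set all host bits to 1:
Broadcast: 126.184.255.255


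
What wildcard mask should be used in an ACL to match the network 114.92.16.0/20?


Subnet mask: 255.255.240.0
Wildcard = 255.255.255.255 - subnet mask
255 - 255 = 0
255 - 255 = 0
255 - 240 = 15
255 - 0 = 255
Wildcard: 0.0.15.255


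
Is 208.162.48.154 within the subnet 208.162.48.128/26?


Subnet network: 208.162.48.128
Test IP AND mask: 208.162.48.128
Yes, 208.162.48.154 is in 208.162.48.128/26


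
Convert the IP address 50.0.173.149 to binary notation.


50 = 00110010
0 = 00000000
173 = 10101101
149 = 10010101
Binary: 00110010.00000000.10101101.10010101


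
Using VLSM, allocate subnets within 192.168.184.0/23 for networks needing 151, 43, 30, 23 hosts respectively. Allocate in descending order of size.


151 hosts -> /24 (254 usable): 192.168.184.0/24
43 hosts -> /26 (62 usable): 192.168.185.0/26
30 hosts -> /27 (30 usable): 192.168.185.64/27
23 hosts -> /27 (30 usable): 192.168.185.96/27
Allocation: 192.168.184.0/24 (151 hosts, 254 usable); 192.168.185.0/26 (43 hosts, 62 usable); 192.168.185.64/27 (30 hosts, 30 usable); 192.168.185.96/27 (23 hosts, 30 usable)


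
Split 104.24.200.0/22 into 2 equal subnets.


New prefix = 22 + 1 = 23
Each subnet has 512 addresses
  104.24.200.0/23
  104.24.202.0/23
Subnets: 104.24.200.0/23, 104.24.202.0/23


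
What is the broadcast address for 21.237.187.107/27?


Network: 21.237.187.96/27
Host bits = 5
Set all host bits to 1:
Broadcast: 21.237.187.127


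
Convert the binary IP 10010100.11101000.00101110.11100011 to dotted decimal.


10010100 = 148
11101000 = 232
00101110 = 46
11100011 = 227
IP: 148.232.46.227


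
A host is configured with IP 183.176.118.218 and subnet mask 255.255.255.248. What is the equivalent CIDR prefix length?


Binary: 11111111.11111111.11111111.11111000
Count leading 1s
Prefix: /29


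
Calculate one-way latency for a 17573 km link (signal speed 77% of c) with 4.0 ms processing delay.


Speed = 0.77 * 3e5 km/s = 231000 km/s
Propagation delay = 17573 / 231000 = 0.0761 s = 76.0736 ms
Processing delay = 4.0 ms
Total one-way latency = 80.0736 ms


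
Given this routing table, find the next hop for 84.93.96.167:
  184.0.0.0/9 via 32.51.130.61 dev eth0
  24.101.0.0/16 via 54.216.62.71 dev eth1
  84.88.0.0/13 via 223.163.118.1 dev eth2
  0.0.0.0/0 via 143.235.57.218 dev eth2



Longest prefix match for 84.93.96.167:
  /9 184.0.0.0: no
  /16 24.101.0.0: no
  /13 84.88.0.0: MATCH
  /0 0.0.0.0: MATCH
Selected: next-hop 223.163.118.1 via eth2 (matched /13)


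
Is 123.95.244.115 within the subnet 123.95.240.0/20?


Subnet network: 123.95.240.0
Test IP AND mask: 123.95.240.0
Yes, 123.95.244.115 is in 123.95.240.0/20


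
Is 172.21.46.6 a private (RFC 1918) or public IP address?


RFC 1918 private ranges:
  10.0.0.0/8 (10.0.0.0 - 10.255.255.255)
  172.16.0.0/12 (172.16.0.0 - 172.31.255.255)
  192.168.0.0/16 (192.168.0.0 - 192.168.255.255)
Private (in 172.16.0.0/12)


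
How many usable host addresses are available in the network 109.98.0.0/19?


Host bits = 32 - 19 = 13
Total addresses = 2^13 = 8192
Usable = total - 2 (network and broadcast)
Usable hosts: 8190


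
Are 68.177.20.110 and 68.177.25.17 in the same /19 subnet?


Mask: 255.255.224.0
68.177.20.110 AND mask = 68.177.0.0
68.177.25.17 AND mask = 68.177.0.0
Yes, same subnet (68.177.0.0)


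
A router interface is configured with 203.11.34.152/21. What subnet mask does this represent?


/21 means 21 network bits, 11 host bits
Binary: 11111111111111111111100000000000
Mask: 255.255.248.0


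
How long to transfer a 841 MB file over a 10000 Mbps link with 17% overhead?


Effective throughput = 10000 * (1 - 17/100) = 8300 Mbps
File size in Mb = 841 * 8 = 6728 Mb
Time = 6728 / 8300
Time = 0.8106 seconds


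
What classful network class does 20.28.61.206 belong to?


First octet: 20
Binary: 00010100
0xxxxxxx -> Class A (1-126)
Class A, default mask 255.0.0.0 (/8)


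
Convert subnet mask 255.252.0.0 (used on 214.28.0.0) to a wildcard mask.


Subnet mask: 255.252.0.0
Wildcard = 255.255.255.255 - subnet mask
255 - 255 = 0
255 - 252 = 3
255 - 0 = 255
255 - 0 = 255
Wildcard: 0.3.255.255


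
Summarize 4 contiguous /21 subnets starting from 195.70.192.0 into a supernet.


Original prefix: /21
Number of subnets: 4 = 2^2
New prefix = 21 - 2 = 19
Supernet: 195.70.192.0/19


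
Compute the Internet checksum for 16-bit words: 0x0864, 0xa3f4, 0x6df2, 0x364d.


Sum all words (with carry folding):
+ 0x0864 = 0x0864
+ 0xa3f4 = 0xac58
+ 0x6df2 = 0x1a4b
+ 0x364d = 0x5098
One's complement: ~0x5098
Checksum = 0xaf67


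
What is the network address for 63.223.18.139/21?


IP:   00111111.11011111.00010010.10001011
Mask: 11111111.11111111.11111000.00000000
AND operation:
Net:  00111111.11011111.00010000.00000000
Network: 63.223.16.0/21


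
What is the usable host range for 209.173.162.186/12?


Network: 209.160.0.0
Broadcast: 209.175.255.255
First usable = network + 1
Last usable = broadcast - 1
Range: 209.160.0.1 to 209.175.255.254


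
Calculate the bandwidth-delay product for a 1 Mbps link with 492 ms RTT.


BDP = bandwidth * RTT
= 1 Mbps * 492 ms
= 1 * 1e6 * 492 / 1000 bits
= 492000 bits
= 61500 bytes
= 60.0586 KB
BDP = 492000 bits (61500 bytes)


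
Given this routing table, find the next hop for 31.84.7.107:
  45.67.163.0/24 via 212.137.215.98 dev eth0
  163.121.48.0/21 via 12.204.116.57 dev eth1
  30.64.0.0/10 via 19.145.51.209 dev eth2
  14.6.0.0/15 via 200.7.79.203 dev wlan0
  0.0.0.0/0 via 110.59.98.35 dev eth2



Longest prefix match for 31.84.7.107:
  /24 45.67.163.0: no
  /21 163.121.48.0: no
  /10 30.64.0.0: no
  /15 14.6.0.0: no
  /0 0.0.0.0: MATCH
Selected: next-hop 110.59.98.35 via eth2 (matched /0)


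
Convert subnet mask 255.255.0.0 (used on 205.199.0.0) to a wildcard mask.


Subnet mask: 255.255.0.0
Wildcard = 255.255.255.255 - subnet mask
255 - 255 = 0
255 - 255 = 0
255 - 0 = 255
255 - 0 = 255
Wildcard: 0.0.255.255


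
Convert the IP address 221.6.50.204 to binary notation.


221 = 11011101
6 = 00000110
50 = 00110010
204 = 11001100
Binary: 11011101.00000110.00110010.11001100


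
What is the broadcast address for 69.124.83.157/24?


Network: 69.124.83.0/24
Host bits = 8
Set all host bits to 1:
Broadcast: 69.124.83.255


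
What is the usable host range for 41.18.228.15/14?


Network: 41.16.0.0
Broadcast: 41.19.255.255
First usable = network + 1
Last usable = broadcast - 1
Range: 41.16.0.1 to 41.19.255.254


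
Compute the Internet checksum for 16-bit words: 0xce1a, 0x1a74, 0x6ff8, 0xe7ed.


Sum all words (with carry folding):
+ 0xce1a = 0xce1a
+ 0x1a74 = 0xe88e
+ 0x6ff8 = 0x5887
+ 0xe7ed = 0x4075
One's complement: ~0x4075
Checksum = 0xbf8a


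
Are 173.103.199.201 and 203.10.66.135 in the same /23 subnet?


Mask: 255.255.254.0
173.103.199.201 AND mask = 173.103.198.0
203.10.66.135 AND mask = 203.10.66.0
No, different subnets (173.103.198.0 vs 203.10.66.0)


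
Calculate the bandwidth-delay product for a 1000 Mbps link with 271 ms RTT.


BDP = bandwidth * RTT
= 1000 Mbps * 271 ms
= 1000 * 1e6 * 271 / 1000 bits
= 271000000 bits
= 33875000 bytes
= 33081.0547 KB
BDP = 271000000 bits (33875000 bytes)


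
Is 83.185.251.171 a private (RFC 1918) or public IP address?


RFC 1918 private ranges:
  10.0.0.0/8 (10.0.0.0 - 10.255.255.255)
  172.16.0.0/12 (172.16.0.0 - 172.31.255.255)
  192.168.0.0/16 (192.168.0.0 - 192.168.255.255)
Public (not in any RFC 1918 range)


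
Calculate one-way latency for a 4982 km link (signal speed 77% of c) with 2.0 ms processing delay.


Speed = 0.77 * 3e5 km/s = 231000 km/s
Propagation delay = 4982 / 231000 = 0.0216 s = 21.5671 ms
Processing delay = 2.0 ms
Total one-way latency = 23.5671 ms


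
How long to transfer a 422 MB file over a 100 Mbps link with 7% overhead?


Effective throughput = 100 * (1 - 7/100) = 93 Mbps
File size in Mb = 422 * 8 = 3376 Mb
Time = 3376 / 93
Time = 36.3011 seconds


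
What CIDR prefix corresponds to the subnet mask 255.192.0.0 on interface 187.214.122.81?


Binary: 11111111.11000000.00000000.00000000
Count leading 1s
Prefix: /10


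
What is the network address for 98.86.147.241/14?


IP:   01100010.01010110.10010011.11110001
Mask: 11111111.11111100.00000000.00000000
AND operation:
Net:  01100010.01010100.00000000.00000000
Network: 98.84.0.0/14


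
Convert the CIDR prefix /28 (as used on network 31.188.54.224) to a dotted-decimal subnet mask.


/28 means 28 network bits, 4 host bits
Binary: 11111111111111111111111111110000
Mask: 255.255.255.240


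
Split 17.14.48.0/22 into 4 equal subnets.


New prefix = 22 + 2 = 24
Each subnet has 256 addresses
  17.14.48.0/24
  17.14.49.0/24
  17.14.50.0/24
  17.14.51.0/24
Subnets: 17.14.48.0/24, 17.14.49.0/24, 17.14.50.0/24, 17.14.51.0/24


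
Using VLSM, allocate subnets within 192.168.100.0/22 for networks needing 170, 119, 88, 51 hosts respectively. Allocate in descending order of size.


170 hosts -> /24 (254 usable): 192.168.100.0/24
119 hosts -> /25 (126 usable): 192.168.101.0/25
88 hosts -> /25 (126 usable): 192.168.101.128/25
51 hosts -> /26 (62 usable): 192.168.102.0/26
Allocation: 192.168.100.0/24 (170 hosts, 254 usable); 192.168.101.0/25 (119 hosts, 126 usable); 192.168.101.128/25 (88 hosts, 126 usable); 192.168.102.0/26 (51 hosts, 62 usable)


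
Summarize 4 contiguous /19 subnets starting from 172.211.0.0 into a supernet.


Original prefix: /19
Number of subnets: 4 = 2^2
New prefix = 19 - 2 = 17
Supernet: 172.211.0.0/17


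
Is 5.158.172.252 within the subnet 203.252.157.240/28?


Subnet network: 203.252.157.240
Test IP AND mask: 5.158.172.240
No, 5.158.172.252 is not in 203.252.157.240/28


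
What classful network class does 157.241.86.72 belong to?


First octet: 157
Binary: 10011101
10xxxxxx -> Class B (128-191)
Class B, default mask 255.255.0.0 (/16)


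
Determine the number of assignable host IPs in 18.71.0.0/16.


Host bits = 32 - 16 = 16
Total addresses = 2^16 = 65536
Usable = total - 2 (network and broadcast)
Usable hosts: 65534


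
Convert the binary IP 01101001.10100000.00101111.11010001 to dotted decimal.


01101001 = 105
10100000 = 160
00101111 = 47
11010001 = 209
IP: 105.160.47.209


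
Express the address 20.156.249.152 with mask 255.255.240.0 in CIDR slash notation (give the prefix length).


Binary: 11111111.11111111.11110000.00000000
Count leading 1s
Prefix: /20


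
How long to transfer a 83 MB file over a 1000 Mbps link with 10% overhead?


Effective throughput = 1000 * (1 - 10/100) = 900 Mbps
File size in Mb = 83 * 8 = 664 Mb
Time = 664 / 900
Time = 0.7378 seconds


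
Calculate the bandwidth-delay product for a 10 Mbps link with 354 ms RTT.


BDP = bandwidth * RTT
= 10 Mbps * 354 ms
= 10 * 1e6 * 354 / 1000 bits
= 3540000 bits
= 442500 bytes
= 432.1289 KB
BDP = 3540000 bits (442500 bytes)


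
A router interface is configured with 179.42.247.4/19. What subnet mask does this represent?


/19 means 19 network bits, 13 host bits
Binary: 11111111111111111110000000000000
Mask: 255.255.224.0


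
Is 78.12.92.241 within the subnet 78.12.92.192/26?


Subnet network: 78.12.92.192
Test IP AND mask: 78.12.92.192
Yes, 78.12.92.241 is in 78.12.92.192/26


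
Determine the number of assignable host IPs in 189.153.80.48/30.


Host bits = 32 - 30 = 2
Total addresses = 2^2 = 4
Usable = total - 2 (network and broadcast)
Usable hosts: 2


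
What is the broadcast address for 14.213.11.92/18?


Network: 14.213.0.0/18
Host bits = 14
Set all host bits to 1:
Broadcast: 14.213.63.255


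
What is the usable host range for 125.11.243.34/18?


Network: 125.11.192.0
Broadcast: 125.11.255.255
First usable = network + 1
Last usable = broadcast - 1
Range: 125.11.192.1 to 125.11.255.254


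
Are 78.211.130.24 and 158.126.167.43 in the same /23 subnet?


Mask: 255.255.254.0
78.211.130.24 AND mask = 78.211.130.0
158.126.167.43 AND mask = 158.126.166.0
No, different subnets (78.211.130.0 vs 158.126.166.0)


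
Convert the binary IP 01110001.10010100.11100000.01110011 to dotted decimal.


01110001 = 113
10010100 = 148
11100000 = 224
01110011 = 115
IP: 113.148.224.115


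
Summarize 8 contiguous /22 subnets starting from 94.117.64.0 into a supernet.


Original prefix: /22
Number of subnets: 8 = 2^3
New prefix = 22 - 3 = 19
Supernet: 94.117.64.0/19


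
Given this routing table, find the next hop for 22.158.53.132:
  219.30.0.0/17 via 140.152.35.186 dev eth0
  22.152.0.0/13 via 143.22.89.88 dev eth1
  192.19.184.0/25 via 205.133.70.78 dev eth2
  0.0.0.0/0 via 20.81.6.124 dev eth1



Longest prefix match for 22.158.53.132:
  /17 219.30.0.0: no
  /13 22.152.0.0: MATCH
  /25 192.19.184.0: no
  /0 0.0.0.0: MATCH
Selected: next-hop 143.22.89.88 via eth1 (matched /13)


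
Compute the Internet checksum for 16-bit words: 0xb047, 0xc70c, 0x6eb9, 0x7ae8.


Sum all words (with carry folding):
+ 0xb047 = 0xb047
+ 0xc70c = 0x7754
+ 0x6eb9 = 0xe60d
+ 0x7ae8 = 0x60f6
One's complement: ~0x60f6
Checksum = 0x9f09


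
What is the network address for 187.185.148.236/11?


IP:   10111011.10111001.10010100.11101100
Mask: 11111111.11100000.00000000.00000000
AND operation:
Net:  10111011.10100000.00000000.00000000
Network: 187.160.0.0/11


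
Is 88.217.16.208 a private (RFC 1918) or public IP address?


RFC 1918 private ranges:
  10.0.0.0/8 (10.0.0.0 - 10.255.255.255)
  172.16.0.0/12 (172.16.0.0 - 172.31.255.255)
  192.168.0.0/16 (192.168.0.0 - 192.168.255.255)
Public (not in any RFC 1918 range)


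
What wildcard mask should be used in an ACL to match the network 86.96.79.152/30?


Subnet mask: 255.255.255.252
Wildcard = 255.255.255.255 - subnet mask
255 - 255 = 0
255 - 255 = 0
255 - 255 = 0
255 - 252 = 3
Wildcard: 0.0.0.3


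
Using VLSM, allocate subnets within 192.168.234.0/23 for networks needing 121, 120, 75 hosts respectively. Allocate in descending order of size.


121 hosts -> /25 (126 usable): 192.168.234.0/25
120 hosts -> /25 (126 usable): 192.168.234.128/25
75 hosts -> /25 (126 usable): 192.168.235.0/25
Allocation: 192.168.234.0/25 (121 hosts, 126 usable); 192.168.234.128/25 (120 hosts, 126 usable); 192.168.235.0/25 (75 hosts, 126 usable)


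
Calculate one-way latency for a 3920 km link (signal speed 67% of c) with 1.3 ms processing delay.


Speed = 0.67 * 3e5 km/s = 201000 km/s
Propagation delay = 3920 / 201000 = 0.0195 s = 19.5025 ms
Processing delay = 1.3 ms
Total one-way latency = 20.8025 ms


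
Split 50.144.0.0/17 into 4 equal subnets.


New prefix = 17 + 2 = 19
Each subnet has 8192 addresses
  50.144.0.0/19
  50.144.32.0/19
  50.144.64.0/19
  50.144.96.0/19
Subnets: 50.144.0.0/19, 50.144.32.0/19, 50.144.64.0/19, 50.144.96.0/19


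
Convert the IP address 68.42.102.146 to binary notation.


68 = 01000100
42 = 00101010
102 = 01100110
146 = 10010010
Binary: 01000100.00101010.01100110.10010010


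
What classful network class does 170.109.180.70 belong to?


First octet: 170
Binary: 10101010
10xxxxxx -> Class B (128-191)
Class B, default mask 255.255.0.0 (/16)


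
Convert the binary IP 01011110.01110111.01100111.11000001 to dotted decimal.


01011110 = 94
01110111 = 119
01100111 = 103
11000001 = 193
IP: 94.119.103.193


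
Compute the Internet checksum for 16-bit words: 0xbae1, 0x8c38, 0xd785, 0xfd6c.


Sum all words (with carry folding):
+ 0xbae1 = 0xbae1
+ 0x8c38 = 0x471a
+ 0xd785 = 0x1ea0
+ 0xfd6c = 0x1c0d
One's complement: ~0x1c0d
Checksum = 0xe3f2


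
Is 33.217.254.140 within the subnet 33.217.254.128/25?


Subnet network: 33.217.254.128
Test IP AND mask: 33.217.254.128
Yes, 33.217.254.140 is in 33.217.254.128/25


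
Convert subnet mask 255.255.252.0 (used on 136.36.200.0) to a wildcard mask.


Subnet mask: 255.255.252.0
Wildcard = 255.255.255.255 - subnet mask
255 - 255 = 0
255 - 255 = 0
255 - 252 = 3
255 - 0 = 255
Wildcard: 0.0.3.255


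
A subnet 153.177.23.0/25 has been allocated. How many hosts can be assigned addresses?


Host bits = 32 - 25 = 7
Total addresses = 2^7 = 128
Usable = total - 2 (network and broadcast)
Usable hosts: 126


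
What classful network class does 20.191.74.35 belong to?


First octet: 20
Binary: 00010100
0xxxxxxx -> Class A (1-126)
Class A, default mask 255.0.0.0 (/8)


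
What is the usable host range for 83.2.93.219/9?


Network: 83.0.0.0
Broadcast: 83.127.255.255
First usable = network + 1
Last usable = broadcast - 1
Range: 83.0.0.1 to 83.127.255.254


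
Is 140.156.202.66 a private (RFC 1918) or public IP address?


RFC 1918 private ranges:
  10.0.0.0/8 (10.0.0.0 - 10.255.255.255)
  172.16.0.0/12 (172.16.0.0 - 172.31.255.255)
  192.168.0.0/16 (192.168.0.0 - 192.168.255.255)
Public (not in any RFC 1918 range)


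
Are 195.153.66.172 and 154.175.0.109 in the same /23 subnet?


Mask: 255.255.254.0
195.153.66.172 AND mask = 195.153.66.0
154.175.0.109 AND mask = 154.175.0.0
No, different subnets (195.153.66.0 vs 154.175.0.0)


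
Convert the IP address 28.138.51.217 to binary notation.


28 = 00011100
138 = 10001010
51 = 00110011
217 = 11011001
Binary: 00011100.10001010.00110011.11011001


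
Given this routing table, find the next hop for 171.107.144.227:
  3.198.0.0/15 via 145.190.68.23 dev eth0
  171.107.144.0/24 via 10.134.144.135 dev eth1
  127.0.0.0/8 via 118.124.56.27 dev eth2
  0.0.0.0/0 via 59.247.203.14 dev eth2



Longest prefix match for 171.107.144.227:
  /15 3.198.0.0: no
  /24 171.107.144.0: MATCH
  /8 127.0.0.0: no
  /0 0.0.0.0: MATCH
Selected: next-hop 10.134.144.135 via eth1 (matched /24)


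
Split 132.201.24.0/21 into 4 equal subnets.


New prefix = 21 + 2 = 23
Each subnet has 512 addresses
  132.201.24.0/23
  132.201.26.0/23
  132.201.28.0/23
  132.201.30.0/23
Subnets: 132.201.24.0/23, 132.201.26.0/23, 132.201.28.0/23, 132.201.30.0/23


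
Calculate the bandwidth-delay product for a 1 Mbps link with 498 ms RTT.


BDP = bandwidth * RTT
= 1 Mbps * 498 ms
= 1 * 1e6 * 498 / 1000 bits
= 498000 bits
= 62250 bytes
= 60.791 KB
BDP = 498000 bits (62250 bytes)


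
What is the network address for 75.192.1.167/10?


IP:   01001011.11000000.00000001.10100111
Mask: 11111111.11000000.00000000.00000000
AND operation:
Net:  01001011.11000000.00000000.00000000
Network: 75.192.0.0/10


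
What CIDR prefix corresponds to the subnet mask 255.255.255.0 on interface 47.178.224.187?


Binary: 11111111.11111111.11111111.00000000
Count leading 1s
Prefix: /24


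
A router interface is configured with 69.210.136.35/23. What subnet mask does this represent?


/23 means 23 network bits, 9 host bits
Binary: 11111111111111111111111000000000
Mask: 255.255.254.0


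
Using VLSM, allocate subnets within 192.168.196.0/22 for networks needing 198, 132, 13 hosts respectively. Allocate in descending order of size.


198 hosts -> /24 (254 usable): 192.168.196.0/24
132 hosts -> /24 (254 usable): 192.168.197.0/24
13 hosts -> /28 (14 usable): 192.168.198.0/28
Allocation: 192.168.196.0/24 (198 hosts, 254 usable); 192.168.197.0/24 (132 hosts, 254 usable); 192.168.198.0/28 (13 hosts, 14 usable)


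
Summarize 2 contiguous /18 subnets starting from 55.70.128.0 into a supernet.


Original prefix: /18
Number of subnets: 2 = 2^1
New prefix = 18 - 1 = 17
Supernet: 55.70.128.0/17


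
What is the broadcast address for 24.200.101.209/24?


Network: 24.200.101.0/24
Host bits = 8
Set all host bits to 1:
Broadcast: 24.200.101.255


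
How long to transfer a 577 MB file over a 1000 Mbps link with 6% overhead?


Effective throughput = 1000 * (1 - 6/100) = 940 Mbps
File size in Mb = 577 * 8 = 4616 Mb
Time = 4616 / 940
Time = 4.9106 seconds


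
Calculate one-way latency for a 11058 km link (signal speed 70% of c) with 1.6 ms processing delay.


Speed = 0.7 * 3e5 km/s = 210000 km/s
Propagation delay = 11058 / 210000 = 0.0527 s = 52.6571 ms
Processing delay = 1.6 ms
Total one-way latency = 54.2571 ms


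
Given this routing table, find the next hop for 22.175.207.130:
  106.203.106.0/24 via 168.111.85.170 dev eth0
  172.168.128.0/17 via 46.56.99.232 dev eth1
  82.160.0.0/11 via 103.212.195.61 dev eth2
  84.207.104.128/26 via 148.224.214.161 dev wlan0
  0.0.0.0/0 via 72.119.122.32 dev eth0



Longest prefix match for 22.175.207.130:
  /24 106.203.106.0: no
  /17 172.168.128.0: no
  /11 82.160.0.0: no
  /26 84.207.104.128: no
  /0 0.0.0.0: MATCH
Selected: next-hop 72.119.122.32 via eth0 (matched /0)


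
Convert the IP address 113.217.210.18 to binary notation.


113 = 01110001
217 = 11011001
210 = 11010010
18 = 00010010
Binary: 01110001.11011001.11010010.00010010


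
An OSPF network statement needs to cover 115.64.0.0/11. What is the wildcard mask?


Subnet mask: 255.224.0.0
Wildcard = 255.255.255.255 - subnet mask
255 - 255 = 0
255 - 224 = 31
255 - 0 = 255
255 - 0 = 255
Wildcard: 0.31.255.255


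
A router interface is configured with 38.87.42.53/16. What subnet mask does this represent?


/16 means 16 network bits, 16 host bits
Binary: 11111111111111110000000000000000
Mask: 255.255.0.0


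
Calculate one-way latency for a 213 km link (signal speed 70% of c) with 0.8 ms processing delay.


Speed = 0.7 * 3e5 km/s = 210000 km/s
Propagation delay = 213 / 210000 = 0.001 s = 1.0143 ms
Processing delay = 0.8 ms
Total one-way latency = 1.8143 ms


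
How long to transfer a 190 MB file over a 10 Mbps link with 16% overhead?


Effective throughput = 10 * (1 - 16/100) = 8.4 Mbps
File size in Mb = 190 * 8 = 1520 Mb
Time = 1520 / 8.4
Time = 180.9524 seconds


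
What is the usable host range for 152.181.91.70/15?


Network: 152.180.0.0
Broadcast: 152.181.255.255
First usable = network + 1
Last usable = broadcast - 1
Range: 152.180.0.1 to 152.181.255.254


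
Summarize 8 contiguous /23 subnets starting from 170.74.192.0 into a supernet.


Original prefix: /23
Number of subnets: 8 = 2^3
New prefix = 23 - 3 = 20
Supernet: 170.74.192.0/20


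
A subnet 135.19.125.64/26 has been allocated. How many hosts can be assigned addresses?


Host bits = 32 - 26 = 6
Total addresses = 2^6 = 64
Usable = total - 2 (network and broadcast)
Usable hosts: 62


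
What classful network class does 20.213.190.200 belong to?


First octet: 20
Binary: 00010100
0xxxxxxx -> Class A (1-126)
Class A, default mask 255.0.0.0 (/8)


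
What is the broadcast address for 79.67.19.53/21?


Network: 79.67.16.0/21
Host bits = 11
Set all host bits to 1:
Broadcast: 79.67.23.255


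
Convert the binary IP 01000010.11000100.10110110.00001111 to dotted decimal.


01000010 = 66
11000100 = 196
10110110 = 182
00001111 = 15
IP: 66.196.182.15


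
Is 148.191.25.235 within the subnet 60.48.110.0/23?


Subnet network: 60.48.110.0
Test IP AND mask: 148.191.24.0
No, 148.191.25.235 is not in 60.48.110.0/23
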